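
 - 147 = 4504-4651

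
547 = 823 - 276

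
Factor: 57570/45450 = 19/15 = 3^( - 1) * 5^( - 1 )*19^1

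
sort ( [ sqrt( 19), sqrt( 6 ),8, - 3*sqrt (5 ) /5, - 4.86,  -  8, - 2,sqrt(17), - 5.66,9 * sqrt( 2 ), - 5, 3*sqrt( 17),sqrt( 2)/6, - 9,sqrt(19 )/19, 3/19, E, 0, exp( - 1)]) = [ - 9,-8,  -  5.66, - 5, - 4.86, - 2, -3*sqrt(5)/5,0 , 3/19, sqrt( 19)/19,sqrt( 2)/6, exp(  -  1), sqrt( 6 ), E, sqrt( 17),sqrt( 19),  8,3*sqrt (17 ),9  *sqrt(2 )] 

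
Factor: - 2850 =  -2^1*3^1*5^2*19^1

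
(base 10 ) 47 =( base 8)57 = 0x2f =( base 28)1J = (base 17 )2D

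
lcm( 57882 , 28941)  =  57882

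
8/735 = 8/735 = 0.01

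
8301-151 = 8150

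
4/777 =4/777= 0.01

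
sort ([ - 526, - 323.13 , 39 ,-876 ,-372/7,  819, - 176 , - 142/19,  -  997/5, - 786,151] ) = [ - 876, - 786, - 526, - 323.13, - 997/5,-176, - 372/7, - 142/19,39, 151, 819 ] 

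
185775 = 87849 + 97926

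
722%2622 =722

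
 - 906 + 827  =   - 79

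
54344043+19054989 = 73399032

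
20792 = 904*23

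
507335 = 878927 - 371592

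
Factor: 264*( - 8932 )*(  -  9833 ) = 2^5*3^1*7^1*11^2*29^1*9833^1 =23186685984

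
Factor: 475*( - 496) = -235600 =- 2^4*5^2*19^1*31^1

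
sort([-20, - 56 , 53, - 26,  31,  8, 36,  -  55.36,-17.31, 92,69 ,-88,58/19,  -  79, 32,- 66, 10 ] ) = [ - 88,-79,-66,  -  56, - 55.36, - 26,  -  20, -17.31 , 58/19, 8,10, 31,32, 36,  53, 69,92 ]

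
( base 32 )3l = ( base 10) 117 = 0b1110101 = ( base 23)52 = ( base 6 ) 313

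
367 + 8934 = 9301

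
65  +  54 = 119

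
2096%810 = 476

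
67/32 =67/32 = 2.09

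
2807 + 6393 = 9200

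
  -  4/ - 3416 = 1/854 = 0.00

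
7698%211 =102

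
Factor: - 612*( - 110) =2^3*3^2 * 5^1*11^1* 17^1 = 67320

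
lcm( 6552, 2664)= 242424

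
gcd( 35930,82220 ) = 10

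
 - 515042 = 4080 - 519122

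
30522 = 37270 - 6748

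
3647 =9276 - 5629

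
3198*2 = 6396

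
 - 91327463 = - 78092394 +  -13235069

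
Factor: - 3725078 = -2^1*7^2*38011^1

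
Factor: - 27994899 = - 3^1*1951^1*4783^1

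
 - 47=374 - 421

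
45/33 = 15/11 = 1.36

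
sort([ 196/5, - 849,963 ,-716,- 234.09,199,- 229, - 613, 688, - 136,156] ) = [- 849, - 716, - 613,-234.09, - 229,-136,196/5, 156,199 , 688,963]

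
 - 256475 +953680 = 697205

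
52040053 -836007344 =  - 783967291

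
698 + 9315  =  10013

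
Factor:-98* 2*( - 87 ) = 17052 = 2^2*3^1*7^2 *29^1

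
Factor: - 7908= - 2^2*3^1*659^1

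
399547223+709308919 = 1108856142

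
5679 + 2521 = 8200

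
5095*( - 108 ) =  - 550260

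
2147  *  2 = 4294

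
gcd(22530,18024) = 4506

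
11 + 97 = 108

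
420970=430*979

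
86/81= 1+5/81  =  1.06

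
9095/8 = 1136 + 7/8 = 1136.88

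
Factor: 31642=2^1*13^1*1217^1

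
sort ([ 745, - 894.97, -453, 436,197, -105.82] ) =[-894.97, - 453,-105.82, 197,  436, 745]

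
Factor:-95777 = - 11^1*8707^1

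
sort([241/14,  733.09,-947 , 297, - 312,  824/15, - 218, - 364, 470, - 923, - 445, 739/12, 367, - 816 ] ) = [-947, - 923, - 816, - 445, - 364,  -  312, - 218 , 241/14,824/15,739/12, 297, 367, 470,733.09 ]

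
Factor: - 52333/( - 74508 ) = 2^( - 2)*3^( - 1)*7^(-1 )*59^1 = 59/84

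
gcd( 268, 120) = 4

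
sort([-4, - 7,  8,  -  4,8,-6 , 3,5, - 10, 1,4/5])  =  [ - 10,- 7,-6,  -  4,  -  4, 4/5,1, 3 , 5,8,8]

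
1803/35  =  1803/35 = 51.51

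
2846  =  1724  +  1122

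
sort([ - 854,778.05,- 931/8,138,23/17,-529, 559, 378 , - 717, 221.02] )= [ - 854,  -  717 , - 529, - 931/8,23/17 , 138,221.02, 378,  559,  778.05] 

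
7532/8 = 1883/2 = 941.50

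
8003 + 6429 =14432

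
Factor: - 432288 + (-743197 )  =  -5^1*233^1*1009^1=-  1175485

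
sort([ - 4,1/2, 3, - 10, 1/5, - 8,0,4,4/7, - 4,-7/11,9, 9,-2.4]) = [ - 10,-8, - 4, - 4 , - 2.4, - 7/11,0, 1/5,1/2,  4/7,3,4,9,9 ]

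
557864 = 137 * 4072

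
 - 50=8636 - 8686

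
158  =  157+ 1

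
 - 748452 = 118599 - 867051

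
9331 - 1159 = 8172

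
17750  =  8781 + 8969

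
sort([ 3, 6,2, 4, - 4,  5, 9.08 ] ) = [ - 4, 2,3, 4, 5, 6, 9.08] 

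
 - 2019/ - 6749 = 2019/6749 =0.30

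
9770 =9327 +443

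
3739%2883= 856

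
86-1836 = - 1750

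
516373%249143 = 18087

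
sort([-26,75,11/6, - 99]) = [ - 99, - 26,11/6,75]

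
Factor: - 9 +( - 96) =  - 3^1*5^1*7^1 = - 105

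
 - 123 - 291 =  - 414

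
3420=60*57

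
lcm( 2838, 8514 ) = 8514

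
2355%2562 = 2355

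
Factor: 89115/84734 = 2^( - 1 )*3^1 * 5^1*457^1*3259^ ( - 1)=6855/6518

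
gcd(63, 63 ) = 63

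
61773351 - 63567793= - 1794442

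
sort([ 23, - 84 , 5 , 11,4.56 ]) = [ - 84,  4.56 , 5, 11 , 23]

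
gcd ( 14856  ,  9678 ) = 6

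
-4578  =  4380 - 8958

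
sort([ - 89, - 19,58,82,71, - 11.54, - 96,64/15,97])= [ - 96, - 89, - 19, -11.54,64/15,58,  71 , 82,97] 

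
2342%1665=677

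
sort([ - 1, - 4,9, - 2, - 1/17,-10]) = [ - 10, - 4 , - 2, - 1, - 1/17, 9]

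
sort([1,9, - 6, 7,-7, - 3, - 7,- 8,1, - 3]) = [ - 8, - 7, - 7, - 6 , - 3,-3,1,1,7,9 ] 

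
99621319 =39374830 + 60246489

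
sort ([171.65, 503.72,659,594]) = [ 171.65,503.72, 594,659 ]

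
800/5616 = 50/351=0.14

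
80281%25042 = 5155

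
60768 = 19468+41300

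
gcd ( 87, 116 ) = 29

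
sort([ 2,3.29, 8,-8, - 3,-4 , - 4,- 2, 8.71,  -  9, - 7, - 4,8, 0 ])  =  [ - 9 , - 8, - 7, - 4, -4, - 4,- 3 , - 2,0,  2,3.29,8, 8, 8.71 ]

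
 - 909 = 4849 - 5758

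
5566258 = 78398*71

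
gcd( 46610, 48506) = 158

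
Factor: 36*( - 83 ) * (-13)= 38844 = 2^2*3^2*13^1  *  83^1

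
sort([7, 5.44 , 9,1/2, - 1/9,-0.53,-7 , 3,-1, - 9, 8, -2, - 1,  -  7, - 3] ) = [ - 9, - 7,-7,-3, - 2, -1,-1, - 0.53, - 1/9, 1/2, 3,5.44, 7, 8, 9]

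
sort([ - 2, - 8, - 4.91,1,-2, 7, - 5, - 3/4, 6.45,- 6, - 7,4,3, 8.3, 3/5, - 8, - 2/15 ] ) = [ - 8, - 8, - 7,- 6, - 5,- 4.91, - 2,-2  , - 3/4, - 2/15,3/5,1, 3,  4, 6.45 , 7 , 8.3] 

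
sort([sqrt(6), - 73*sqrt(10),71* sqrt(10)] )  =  [ - 73*sqrt( 10 ) , sqrt(6 ),71*sqrt(10)]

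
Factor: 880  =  2^4*5^1*11^1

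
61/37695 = 61/37695 =0.00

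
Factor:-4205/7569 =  - 3^( - 2)*5^1 = - 5/9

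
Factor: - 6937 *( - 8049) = 3^1*7^1*991^1 * 2683^1 = 55835913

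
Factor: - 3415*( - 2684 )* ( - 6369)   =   - 2^2 * 3^1 *5^1 *11^2 * 61^1 * 193^1*683^1=-58377362340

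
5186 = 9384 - 4198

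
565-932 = -367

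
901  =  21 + 880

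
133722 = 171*782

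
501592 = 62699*8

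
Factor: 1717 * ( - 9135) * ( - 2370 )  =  37172964150= 2^1*3^3*5^2*7^1*17^1 * 29^1*79^1  *  101^1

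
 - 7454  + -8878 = -16332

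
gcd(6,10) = 2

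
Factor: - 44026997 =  - 7^1*2339^1*2689^1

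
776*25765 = 19993640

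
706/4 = 176 +1/2= 176.50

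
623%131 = 99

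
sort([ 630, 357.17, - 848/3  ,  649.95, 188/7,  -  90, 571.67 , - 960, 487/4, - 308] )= [ - 960, - 308, - 848/3, - 90, 188/7,487/4, 357.17, 571.67, 630,649.95] 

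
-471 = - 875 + 404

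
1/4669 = 1/4669  =  0.00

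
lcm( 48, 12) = 48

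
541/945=541/945 = 0.57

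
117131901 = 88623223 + 28508678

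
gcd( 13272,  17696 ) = 4424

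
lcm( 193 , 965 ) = 965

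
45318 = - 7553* (- 6)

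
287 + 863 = 1150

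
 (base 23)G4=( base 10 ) 372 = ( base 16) 174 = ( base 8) 564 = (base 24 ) fc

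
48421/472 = 102 + 277/472=102.59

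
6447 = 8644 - 2197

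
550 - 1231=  - 681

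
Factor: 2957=2957^1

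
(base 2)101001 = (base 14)2d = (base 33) 18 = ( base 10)41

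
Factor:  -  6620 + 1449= - 5171^1 = -  5171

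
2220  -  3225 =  - 1005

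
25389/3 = 8463 = 8463.00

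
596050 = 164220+431830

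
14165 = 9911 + 4254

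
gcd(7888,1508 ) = 116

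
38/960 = 19/480 = 0.04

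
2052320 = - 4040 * (-508) 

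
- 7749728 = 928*( - 8351)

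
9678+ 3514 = 13192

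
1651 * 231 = 381381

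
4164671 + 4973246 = 9137917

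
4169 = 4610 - 441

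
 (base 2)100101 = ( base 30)17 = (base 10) 37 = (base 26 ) 1B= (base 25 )1c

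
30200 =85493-55293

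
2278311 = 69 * 33019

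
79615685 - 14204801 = 65410884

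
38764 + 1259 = 40023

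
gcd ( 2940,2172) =12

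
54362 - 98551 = -44189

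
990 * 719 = 711810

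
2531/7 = 361 + 4/7 =361.57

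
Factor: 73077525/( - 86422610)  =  - 14615505/17284522=- 2^ ( - 1)*3^3*5^1*29^( - 1)*59^( - 1 )*5051^( -1)*108263^1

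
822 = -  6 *( - 137)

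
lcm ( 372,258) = 15996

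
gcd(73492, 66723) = 967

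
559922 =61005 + 498917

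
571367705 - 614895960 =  - 43528255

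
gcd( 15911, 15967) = 7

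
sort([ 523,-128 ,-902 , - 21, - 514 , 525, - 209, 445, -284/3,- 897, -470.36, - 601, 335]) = [ - 902,  -  897, - 601, - 514,  -  470.36, - 209 , - 128, - 284/3, -21, 335, 445,523 , 525] 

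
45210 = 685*66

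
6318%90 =18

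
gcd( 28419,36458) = 1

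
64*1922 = 123008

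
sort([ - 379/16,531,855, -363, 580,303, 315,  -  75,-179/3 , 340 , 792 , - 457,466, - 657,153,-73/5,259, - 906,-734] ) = [-906,-734,-657, - 457,-363,-75, - 179/3, - 379/16,-73/5, 153  ,  259,303,315,  340, 466, 531 , 580, 792,855]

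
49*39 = 1911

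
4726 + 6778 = 11504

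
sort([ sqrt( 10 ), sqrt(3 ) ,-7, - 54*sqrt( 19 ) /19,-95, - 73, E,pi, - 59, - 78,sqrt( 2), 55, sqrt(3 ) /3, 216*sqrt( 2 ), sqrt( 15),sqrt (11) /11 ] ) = [ - 95,  -  78, - 73, - 59, - 54*sqrt( 19)/19, - 7, sqrt(11 ) /11, sqrt( 3 ) /3,sqrt( 2 ),  sqrt( 3),E,pi , sqrt(10), sqrt(15), 55, 216 * sqrt( 2)]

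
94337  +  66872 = 161209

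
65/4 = 65/4 =16.25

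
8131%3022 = 2087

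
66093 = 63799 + 2294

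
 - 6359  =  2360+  - 8719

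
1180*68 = 80240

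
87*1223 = 106401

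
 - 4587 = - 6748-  - 2161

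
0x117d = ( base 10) 4477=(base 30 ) 4t7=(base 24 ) 7ID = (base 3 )20010211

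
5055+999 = 6054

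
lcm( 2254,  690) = 33810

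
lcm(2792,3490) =13960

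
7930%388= 170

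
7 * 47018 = 329126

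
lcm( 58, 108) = 3132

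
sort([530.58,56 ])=[ 56, 530.58]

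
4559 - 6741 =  - 2182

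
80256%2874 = 2658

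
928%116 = 0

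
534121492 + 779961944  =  1314083436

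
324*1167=378108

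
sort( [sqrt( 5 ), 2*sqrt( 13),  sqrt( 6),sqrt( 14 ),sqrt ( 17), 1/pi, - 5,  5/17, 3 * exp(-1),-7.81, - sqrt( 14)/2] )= [-7.81, - 5, - sqrt( 14 ) /2,5/17, 1/pi,3* exp(-1),sqrt(5 ),  sqrt(6),sqrt( 14 ),sqrt( 17), 2*sqrt( 13 ) ] 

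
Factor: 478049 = 11^1*13^1 * 3343^1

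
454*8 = 3632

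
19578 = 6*3263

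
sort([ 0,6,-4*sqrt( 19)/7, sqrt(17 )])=[ - 4*sqrt( 19 )/7,0, sqrt (17) , 6] 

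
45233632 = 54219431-8985799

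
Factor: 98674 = 2^1*103^1* 479^1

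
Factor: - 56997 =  - 3^3 *2111^1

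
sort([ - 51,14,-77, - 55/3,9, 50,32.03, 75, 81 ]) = [ - 77, - 51, - 55/3,9, 14,32.03, 50,75, 81]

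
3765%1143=336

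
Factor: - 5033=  - 7^1*719^1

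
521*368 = 191728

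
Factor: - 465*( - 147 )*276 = 2^2*3^3*5^1 * 7^2 * 23^1*31^1  =  18865980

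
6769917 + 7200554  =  13970471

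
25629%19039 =6590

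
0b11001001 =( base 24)89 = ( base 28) 75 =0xC9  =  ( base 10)201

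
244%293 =244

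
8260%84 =28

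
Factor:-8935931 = -17^1*97^1*5419^1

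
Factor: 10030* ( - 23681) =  - 237520430 = - 2^1 * 5^1 *7^1*17^2*59^1*199^1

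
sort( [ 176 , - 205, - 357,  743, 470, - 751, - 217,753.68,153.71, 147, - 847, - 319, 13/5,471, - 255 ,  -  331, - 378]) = [ - 847 , - 751,-378, - 357, - 331, - 319, - 255, - 217, - 205,13/5,147,153.71 , 176,470,  471, 743, 753.68]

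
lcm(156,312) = 312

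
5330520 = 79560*67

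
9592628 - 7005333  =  2587295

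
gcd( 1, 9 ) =1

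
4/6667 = 4/6667 = 0.00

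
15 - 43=-28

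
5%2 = 1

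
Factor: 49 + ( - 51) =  - 2^1 =- 2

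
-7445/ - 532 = 13 + 529/532 = 13.99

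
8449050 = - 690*( - 12245)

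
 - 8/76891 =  - 8/76891 = - 0.00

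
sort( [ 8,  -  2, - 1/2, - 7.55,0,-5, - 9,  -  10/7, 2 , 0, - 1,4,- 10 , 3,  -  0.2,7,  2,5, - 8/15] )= [ - 10,-9, - 7.55,-5, - 2, - 10/7, - 1, - 8/15 , - 1/2,-0.2,0,0,2, 2,3,4, 5,7, 8 ] 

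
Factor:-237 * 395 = - 93615 = - 3^1* 5^1*79^2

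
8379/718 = 11 +481/718 = 11.67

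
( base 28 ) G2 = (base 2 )111000010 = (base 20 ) 12A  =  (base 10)450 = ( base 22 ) ka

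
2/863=2/863 = 0.00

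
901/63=901/63 = 14.30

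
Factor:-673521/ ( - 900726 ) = 224507/300242 = 2^( - 1) * 23^(  -  1)* 61^( - 1 ) *107^( - 1)*461^1*487^1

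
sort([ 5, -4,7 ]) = [ - 4, 5,  7]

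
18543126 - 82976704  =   - 64433578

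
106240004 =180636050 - 74396046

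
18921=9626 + 9295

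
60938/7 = 60938/7 = 8705.43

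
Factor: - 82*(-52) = 4264 = 2^3*13^1*41^1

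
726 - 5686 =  -4960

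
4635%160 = 155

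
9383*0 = 0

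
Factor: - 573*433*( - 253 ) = 62771577 =3^1*11^1*23^1*191^1 * 433^1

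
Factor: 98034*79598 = 2^2*3^1*16339^1*39799^1  =  7803310332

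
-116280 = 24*( - 4845 )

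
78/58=1+10/29=1.34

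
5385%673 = 1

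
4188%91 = 2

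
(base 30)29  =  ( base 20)39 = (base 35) 1y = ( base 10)69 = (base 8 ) 105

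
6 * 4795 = 28770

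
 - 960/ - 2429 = 960/2429 = 0.40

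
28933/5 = 5786  +  3/5=5786.60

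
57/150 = 19/50 = 0.38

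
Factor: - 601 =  - 601^1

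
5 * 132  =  660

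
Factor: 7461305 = 5^1*1492261^1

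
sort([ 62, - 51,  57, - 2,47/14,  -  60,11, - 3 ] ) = [ - 60, - 51, - 3, - 2, 47/14, 11,  57, 62 ] 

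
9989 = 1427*7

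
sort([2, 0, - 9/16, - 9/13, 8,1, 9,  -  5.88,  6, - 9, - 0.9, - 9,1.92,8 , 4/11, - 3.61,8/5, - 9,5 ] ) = [ - 9 , - 9, - 9,-5.88, - 3.61,  -  0.9, - 9/13, - 9/16,0,4/11,1,8/5,1.92,2,5,6,8,8,9 ] 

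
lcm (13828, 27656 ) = 27656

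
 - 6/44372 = -3/22186 =-  0.00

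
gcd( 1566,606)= 6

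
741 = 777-36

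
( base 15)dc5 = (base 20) 7FA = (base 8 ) 6046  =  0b110000100110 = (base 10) 3110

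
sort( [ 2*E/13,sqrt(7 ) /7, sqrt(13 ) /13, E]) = [sqrt(13 )/13,sqrt ( 7 ) /7, 2*E/13,E ]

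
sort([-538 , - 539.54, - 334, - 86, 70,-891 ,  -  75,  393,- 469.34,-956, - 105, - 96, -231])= [  -  956, - 891, - 539.54, -538, - 469.34, - 334 , - 231, -105,  -  96 , - 86, - 75, 70, 393]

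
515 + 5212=5727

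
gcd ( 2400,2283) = 3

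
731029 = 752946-21917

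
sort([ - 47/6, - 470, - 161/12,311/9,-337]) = [ - 470,- 337, - 161/12,-47/6 , 311/9] 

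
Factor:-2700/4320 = - 2^ ( - 3)*5^1= - 5/8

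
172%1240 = 172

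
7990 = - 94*( - 85 ) 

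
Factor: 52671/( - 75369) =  - 181/259=-7^( - 1)*37^( - 1)*181^1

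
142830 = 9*15870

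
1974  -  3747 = -1773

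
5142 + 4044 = 9186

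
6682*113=755066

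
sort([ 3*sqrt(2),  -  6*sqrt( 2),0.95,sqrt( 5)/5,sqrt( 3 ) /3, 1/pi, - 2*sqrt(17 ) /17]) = [-6* sqrt(2 ), -2 * sqrt(17)/17,1/pi,sqrt( 5)/5,sqrt(3 ) /3,0.95, 3*sqrt( 2) ]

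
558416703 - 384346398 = 174070305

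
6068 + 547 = 6615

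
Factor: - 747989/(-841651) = 11^1*53^1*1283^1 * 841651^(  -  1) 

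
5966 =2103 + 3863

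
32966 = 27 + 32939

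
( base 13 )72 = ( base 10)93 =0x5d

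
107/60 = 1 + 47/60  =  1.78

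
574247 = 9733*59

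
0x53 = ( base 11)76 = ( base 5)313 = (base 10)83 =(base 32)2j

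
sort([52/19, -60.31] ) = [ - 60.31, 52/19 ]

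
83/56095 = 83/56095 = 0.00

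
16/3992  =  2/499 = 0.00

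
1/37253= 1/37253  =  0.00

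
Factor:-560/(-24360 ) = 2^1*3^(- 1 ) * 29^( - 1 ) = 2/87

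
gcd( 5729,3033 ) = 337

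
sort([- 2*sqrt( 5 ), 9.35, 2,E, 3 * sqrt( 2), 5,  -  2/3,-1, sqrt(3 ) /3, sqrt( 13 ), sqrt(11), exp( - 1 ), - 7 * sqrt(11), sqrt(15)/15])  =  [ - 7*sqrt( 11),-2 * sqrt( 5),-1, - 2/3 , sqrt( 15 )/15, exp( - 1 )  ,  sqrt( 3 ) /3 , 2, E, sqrt (11 ),sqrt(13),3*sqrt(2), 5,9.35]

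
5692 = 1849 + 3843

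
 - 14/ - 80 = 7/40 = 0.17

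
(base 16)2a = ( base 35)17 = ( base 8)52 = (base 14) 30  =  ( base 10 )42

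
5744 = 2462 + 3282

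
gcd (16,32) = 16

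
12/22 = 6/11 = 0.55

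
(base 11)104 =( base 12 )A5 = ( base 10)125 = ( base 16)7d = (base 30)45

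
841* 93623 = 78736943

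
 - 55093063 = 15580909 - 70673972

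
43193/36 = 1199 + 29/36 = 1199.81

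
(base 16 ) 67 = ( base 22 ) 4f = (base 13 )7C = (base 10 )103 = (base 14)75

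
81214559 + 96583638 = 177798197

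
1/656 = 1/656 = 0.00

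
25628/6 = 4271  +  1/3 = 4271.33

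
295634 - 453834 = -158200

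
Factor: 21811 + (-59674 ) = - 37863 = - 3^2 * 7^1*601^1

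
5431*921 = 5001951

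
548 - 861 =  - 313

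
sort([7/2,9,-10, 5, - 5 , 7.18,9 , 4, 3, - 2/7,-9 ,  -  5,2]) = [ - 10,-9,  -  5 ,-5 ,-2/7  ,  2,3, 7/2,4, 5, 7.18, 9, 9]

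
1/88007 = 1/88007 = 0.00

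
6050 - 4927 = 1123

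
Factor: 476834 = 2^1*238417^1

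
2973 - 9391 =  - 6418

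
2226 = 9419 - 7193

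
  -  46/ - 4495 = 46/4495=0.01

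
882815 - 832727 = 50088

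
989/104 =989/104= 9.51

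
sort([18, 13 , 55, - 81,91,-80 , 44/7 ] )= [-81, - 80, 44/7, 13, 18,55 , 91] 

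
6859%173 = 112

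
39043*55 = 2147365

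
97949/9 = 97949/9= 10883.22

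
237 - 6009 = - 5772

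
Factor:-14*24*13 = -2^4*3^1* 7^1*13^1 = - 4368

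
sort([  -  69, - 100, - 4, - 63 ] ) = [ - 100, - 69, - 63, - 4 ] 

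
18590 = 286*65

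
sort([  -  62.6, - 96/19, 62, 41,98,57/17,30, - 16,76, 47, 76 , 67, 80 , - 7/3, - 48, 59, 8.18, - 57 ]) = [  -  62.6,-57, - 48,-16, - 96/19 , - 7/3,57/17,8.18, 30,  41,47, 59,62,67,76,76, 80, 98]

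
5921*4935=29220135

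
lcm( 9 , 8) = 72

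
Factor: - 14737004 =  - 2^2*859^1 * 4289^1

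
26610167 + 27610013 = 54220180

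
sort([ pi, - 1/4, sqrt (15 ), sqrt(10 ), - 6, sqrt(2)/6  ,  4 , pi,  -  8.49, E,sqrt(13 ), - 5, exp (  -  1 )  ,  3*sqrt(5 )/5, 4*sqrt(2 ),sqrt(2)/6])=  [ - 8.49,  -  6, - 5, - 1/4, sqrt(2 ) /6, sqrt(2)/6,exp( -1), 3 * sqrt( 5) /5,  E, pi, pi,sqrt ( 10 ),sqrt( 13),sqrt( 15),  4, 4*sqrt( 2) ] 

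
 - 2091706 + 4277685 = 2185979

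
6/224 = 3/112 = 0.03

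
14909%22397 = 14909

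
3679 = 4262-583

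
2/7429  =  2/7429 =0.00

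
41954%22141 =19813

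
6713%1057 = 371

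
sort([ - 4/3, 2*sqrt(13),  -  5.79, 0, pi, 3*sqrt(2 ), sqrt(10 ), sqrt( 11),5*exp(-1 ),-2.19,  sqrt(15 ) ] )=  [ - 5.79, - 2.19,-4/3, 0, 5*exp(  -  1), pi,sqrt( 10),sqrt(11 ),sqrt (15 ), 3*sqrt(2),2 * sqrt(13 ) ]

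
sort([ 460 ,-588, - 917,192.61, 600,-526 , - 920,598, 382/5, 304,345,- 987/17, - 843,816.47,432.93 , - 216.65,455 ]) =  [ - 920, - 917, - 843, - 588, - 526, - 216.65 ,  -  987/17 , 382/5 , 192.61,304,345,432.93,  455, 460,598 , 600, 816.47 ]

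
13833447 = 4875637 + 8957810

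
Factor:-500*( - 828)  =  2^4*3^2*5^3  *  23^1= 414000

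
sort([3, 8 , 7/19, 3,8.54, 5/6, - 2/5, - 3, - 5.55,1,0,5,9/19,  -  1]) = [ - 5.55, - 3,-1, - 2/5,0, 7/19,9/19,5/6, 1,3, 3,  5,8, 8.54]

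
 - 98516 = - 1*98516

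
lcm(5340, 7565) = 90780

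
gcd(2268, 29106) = 378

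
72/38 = 36/19 = 1.89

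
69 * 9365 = 646185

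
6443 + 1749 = 8192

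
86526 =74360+12166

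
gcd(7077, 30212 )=7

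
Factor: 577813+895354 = 1473167 = 83^1*17749^1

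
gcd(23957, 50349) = 1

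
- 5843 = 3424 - 9267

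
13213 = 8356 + 4857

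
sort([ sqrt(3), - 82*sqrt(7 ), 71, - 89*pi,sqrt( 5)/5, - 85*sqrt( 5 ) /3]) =[ -89 * pi, - 82*sqrt(7 ), - 85*sqrt (5 )/3, sqrt( 5 )/5,sqrt(3 ), 71 ] 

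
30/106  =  15/53 = 0.28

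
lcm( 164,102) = 8364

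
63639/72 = 883+ 7/8 = 883.88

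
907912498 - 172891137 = 735021361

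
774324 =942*822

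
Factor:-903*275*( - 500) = 124162500 = 2^2 * 3^1*5^5*7^1*11^1*43^1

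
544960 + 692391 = 1237351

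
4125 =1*4125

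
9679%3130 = 289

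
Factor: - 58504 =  - 2^3*71^1*103^1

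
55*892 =49060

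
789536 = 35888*22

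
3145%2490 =655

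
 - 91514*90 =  - 8236260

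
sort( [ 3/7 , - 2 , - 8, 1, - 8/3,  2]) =[-8, - 8/3, - 2,3/7,1, 2 ] 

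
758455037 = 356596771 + 401858266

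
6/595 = 6/595 = 0.01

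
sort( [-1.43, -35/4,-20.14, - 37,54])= [ - 37, - 20.14, - 35/4, -1.43,54] 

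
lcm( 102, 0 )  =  0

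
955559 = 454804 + 500755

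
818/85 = 9 + 53/85=9.62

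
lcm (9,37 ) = 333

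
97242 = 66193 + 31049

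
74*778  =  57572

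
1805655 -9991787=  - 8186132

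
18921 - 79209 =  - 60288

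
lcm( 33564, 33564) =33564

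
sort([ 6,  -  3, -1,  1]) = [-3,- 1,1,  6]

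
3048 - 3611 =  - 563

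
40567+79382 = 119949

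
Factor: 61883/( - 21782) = -2^( - 1 ) * 19^1*3257^1*10891^( - 1)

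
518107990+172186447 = 690294437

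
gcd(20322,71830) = 2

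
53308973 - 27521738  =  25787235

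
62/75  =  62/75 = 0.83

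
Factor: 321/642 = 1/2 = 2^ ( - 1 )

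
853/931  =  853/931 = 0.92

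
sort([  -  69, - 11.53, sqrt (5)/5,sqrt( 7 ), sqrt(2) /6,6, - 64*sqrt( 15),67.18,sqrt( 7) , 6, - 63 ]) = [ - 64*sqrt( 15), - 69, - 63, -11.53,sqrt( 2)/6, sqrt( 5 )/5, sqrt( 7 ) , sqrt( 7),  6, 6 , 67.18 ]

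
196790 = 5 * 39358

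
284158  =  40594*7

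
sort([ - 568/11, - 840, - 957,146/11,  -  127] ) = [-957, - 840, - 127  , - 568/11,146/11]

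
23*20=460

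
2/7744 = 1/3872 = 0.00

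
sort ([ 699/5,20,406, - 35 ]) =[-35,20,699/5,  406 ]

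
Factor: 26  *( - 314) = - 2^2*13^1*157^1 = - 8164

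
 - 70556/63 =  - 1120+4/63 =- 1119.94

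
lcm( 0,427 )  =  0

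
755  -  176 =579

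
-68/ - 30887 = 68/30887 = 0.00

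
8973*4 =35892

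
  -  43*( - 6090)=261870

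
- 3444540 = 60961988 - 64406528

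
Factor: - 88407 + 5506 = -7^1 * 13^1*911^1 = -82901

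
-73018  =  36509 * ( -2)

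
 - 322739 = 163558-486297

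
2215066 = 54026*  41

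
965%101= 56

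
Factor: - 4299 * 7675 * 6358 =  - 2^1*3^1 * 5^2*11^1*17^2*307^1*1433^1 = - 209781097350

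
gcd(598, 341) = 1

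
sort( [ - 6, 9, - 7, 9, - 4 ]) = [  -  7,- 6,-4, 9, 9]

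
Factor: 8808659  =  263^1 * 33493^1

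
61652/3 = 20550 +2/3  =  20550.67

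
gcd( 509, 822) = 1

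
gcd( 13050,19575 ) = 6525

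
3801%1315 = 1171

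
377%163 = 51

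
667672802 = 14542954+653129848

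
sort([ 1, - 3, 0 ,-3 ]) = [  -  3, - 3,0, 1] 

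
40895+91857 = 132752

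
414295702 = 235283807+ 179011895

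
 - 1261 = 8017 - 9278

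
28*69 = 1932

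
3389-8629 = -5240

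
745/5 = 149 = 149.00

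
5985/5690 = 1+ 59/1138 = 1.05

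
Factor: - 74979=-3^3*2777^1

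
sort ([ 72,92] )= [72,92 ] 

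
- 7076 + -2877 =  - 9953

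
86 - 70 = 16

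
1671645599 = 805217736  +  866427863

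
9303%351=177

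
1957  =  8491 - 6534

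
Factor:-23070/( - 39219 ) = 10/17 = 2^1*5^1*17^( - 1)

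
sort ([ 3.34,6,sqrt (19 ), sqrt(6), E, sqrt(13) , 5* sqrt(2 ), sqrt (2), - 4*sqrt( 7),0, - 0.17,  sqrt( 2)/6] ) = [ - 4*sqrt(7),-0.17, 0, sqrt( 2 ) /6,sqrt( 2),sqrt( 6 ), E,3.34,sqrt( 13 ), sqrt( 19 ), 6, 5*sqrt(2 ) ]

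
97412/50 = 48706/25=   1948.24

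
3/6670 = 3/6670 = 0.00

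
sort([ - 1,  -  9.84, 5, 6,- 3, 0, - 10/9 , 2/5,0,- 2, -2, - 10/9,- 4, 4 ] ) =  [ - 9.84, - 4, - 3,-2, - 2, - 10/9 , - 10/9, - 1, 0, 0,2/5,4, 5, 6] 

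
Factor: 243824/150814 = 121912/75407=2^3*7^2*311^1*75407^( - 1) 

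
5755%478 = 19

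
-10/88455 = -2/17691=-0.00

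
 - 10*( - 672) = 6720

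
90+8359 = 8449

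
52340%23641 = 5058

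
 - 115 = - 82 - 33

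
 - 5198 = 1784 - 6982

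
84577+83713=168290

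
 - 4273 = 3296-7569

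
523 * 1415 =740045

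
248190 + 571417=819607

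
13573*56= 760088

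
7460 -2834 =4626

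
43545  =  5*8709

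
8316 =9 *924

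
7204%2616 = 1972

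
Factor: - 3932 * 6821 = - 26820172 = - 2^2*19^1 * 359^1*983^1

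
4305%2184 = 2121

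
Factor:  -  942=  - 2^1*3^1*157^1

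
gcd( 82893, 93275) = 1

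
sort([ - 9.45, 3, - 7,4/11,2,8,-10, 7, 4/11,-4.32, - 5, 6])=[ - 10,-9.45,  -  7, - 5, - 4.32,4/11,4/11,2, 3, 6, 7, 8 ]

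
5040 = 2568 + 2472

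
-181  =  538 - 719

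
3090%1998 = 1092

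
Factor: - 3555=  - 3^2* 5^1*79^1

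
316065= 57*5545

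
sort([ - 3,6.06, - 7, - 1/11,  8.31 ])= [ - 7, - 3,-1/11,6.06,8.31 ]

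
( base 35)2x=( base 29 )3g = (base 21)4j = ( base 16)67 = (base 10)103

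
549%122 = 61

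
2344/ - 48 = -49  +  1/6 = -48.83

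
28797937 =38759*743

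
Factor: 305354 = 2^1*7^1*17^1 *1283^1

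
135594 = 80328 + 55266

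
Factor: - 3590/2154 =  - 5/3= -  3^( - 1 ) * 5^1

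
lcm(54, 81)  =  162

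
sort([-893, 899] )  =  [ - 893, 899 ]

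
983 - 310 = 673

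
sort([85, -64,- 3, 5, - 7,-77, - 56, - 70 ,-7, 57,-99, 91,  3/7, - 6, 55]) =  [-99, - 77, -70,  -  64,-56, -7,-7,- 6,- 3,3/7 , 5, 55, 57, 85, 91 ] 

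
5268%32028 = 5268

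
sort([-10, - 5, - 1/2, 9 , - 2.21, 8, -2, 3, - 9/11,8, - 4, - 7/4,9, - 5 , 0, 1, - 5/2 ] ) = [-10, - 5, - 5, - 4, - 5/2, - 2.21, - 2, - 7/4 , - 9/11, - 1/2, 0, 1,3,8, 8 , 9 , 9 ]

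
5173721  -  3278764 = 1894957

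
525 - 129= 396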